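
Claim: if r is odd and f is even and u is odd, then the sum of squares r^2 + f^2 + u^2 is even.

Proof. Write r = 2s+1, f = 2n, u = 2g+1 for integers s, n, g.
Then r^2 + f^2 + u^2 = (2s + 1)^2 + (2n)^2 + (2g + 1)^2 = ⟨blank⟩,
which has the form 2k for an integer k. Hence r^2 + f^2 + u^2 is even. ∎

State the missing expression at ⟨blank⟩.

(2s + 1)^2 + (2n)^2 + (2g + 1)^2 = 4g^2 + 4g + 4n^2 + 4s^2 + 4s + 2
= 2(2g^2 + 2g + 2n^2 + 2s^2 + 2s + 1).
Since 2g^2 + 2g + 2n^2 + 2s^2 + 2s + 1 is an integer, the sum of squares is of the form 2k for an integer k.

2(2g^2 + 2g + 2n^2 + 2s^2 + 2s + 1)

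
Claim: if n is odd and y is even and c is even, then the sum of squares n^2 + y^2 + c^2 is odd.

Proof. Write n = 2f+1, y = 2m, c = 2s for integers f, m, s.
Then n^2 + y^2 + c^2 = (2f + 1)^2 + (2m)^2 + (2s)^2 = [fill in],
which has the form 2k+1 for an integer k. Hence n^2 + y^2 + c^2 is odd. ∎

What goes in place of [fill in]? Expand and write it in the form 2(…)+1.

Expanding: (2f + 1)^2 + (2m)^2 + (2s)^2 = 4f^2 + 4f + 4m^2 + 4s^2 + 1.
Every term except the constant is even, so this is 2(2f^2 + 2f + 2m^2 + 2s^2) + 1,
and 2f^2 + 2f + 2m^2 + 2s^2 ∈ ℤ gives the required form.

2(2f^2 + 2f + 2m^2 + 2s^2) + 1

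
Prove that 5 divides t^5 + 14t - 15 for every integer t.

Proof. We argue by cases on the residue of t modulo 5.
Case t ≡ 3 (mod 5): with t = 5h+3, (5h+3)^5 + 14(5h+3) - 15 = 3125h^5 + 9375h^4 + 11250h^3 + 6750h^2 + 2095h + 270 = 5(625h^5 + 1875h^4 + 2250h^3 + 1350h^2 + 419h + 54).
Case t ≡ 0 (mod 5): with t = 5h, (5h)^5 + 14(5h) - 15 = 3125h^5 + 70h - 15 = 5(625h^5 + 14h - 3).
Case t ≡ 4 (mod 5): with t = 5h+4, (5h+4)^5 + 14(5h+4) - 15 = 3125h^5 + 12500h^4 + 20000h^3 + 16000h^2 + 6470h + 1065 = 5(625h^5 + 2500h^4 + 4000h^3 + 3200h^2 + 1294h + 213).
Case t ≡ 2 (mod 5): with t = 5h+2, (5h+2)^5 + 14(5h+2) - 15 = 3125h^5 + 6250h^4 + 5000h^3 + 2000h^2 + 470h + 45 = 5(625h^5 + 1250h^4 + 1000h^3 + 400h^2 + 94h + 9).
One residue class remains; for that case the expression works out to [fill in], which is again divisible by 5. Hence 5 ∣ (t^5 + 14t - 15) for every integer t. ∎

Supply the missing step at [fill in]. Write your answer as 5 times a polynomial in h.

5(625h^5 + 625h^4 + 250h^3 + 50h^2 + 19h)

The residues treated are {3, 0, 4, 2}, so the missing case is t ≡ 1 (mod 5); write t = 5h+1.
Then (5h+1)^5 + 14(5h+1) - 15 = 3125h^5 + 3125h^4 + 1250h^3 + 250h^2 + 95h = 5(625h^5 + 625h^4 + 250h^3 + 50h^2 + 19h).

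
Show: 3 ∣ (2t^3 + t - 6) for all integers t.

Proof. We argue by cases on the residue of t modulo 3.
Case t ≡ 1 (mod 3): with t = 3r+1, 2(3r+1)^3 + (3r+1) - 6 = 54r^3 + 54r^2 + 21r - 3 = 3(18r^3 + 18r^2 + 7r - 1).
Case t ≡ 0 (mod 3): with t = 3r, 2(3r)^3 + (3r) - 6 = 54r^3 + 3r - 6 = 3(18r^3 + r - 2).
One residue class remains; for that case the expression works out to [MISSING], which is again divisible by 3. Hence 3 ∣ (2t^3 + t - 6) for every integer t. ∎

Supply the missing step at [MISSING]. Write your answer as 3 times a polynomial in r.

Only t ≡ 2 (mod 3) is unaccounted for. Put t = 3r+2:
2(3r+2)^3 + (3r+2) - 6 expands to 54r^3 + 108r^2 + 75r + 12,
and factoring out 3 leaves 3(18r^3 + 36r^2 + 25r + 4).

3(18r^3 + 36r^2 + 25r + 4)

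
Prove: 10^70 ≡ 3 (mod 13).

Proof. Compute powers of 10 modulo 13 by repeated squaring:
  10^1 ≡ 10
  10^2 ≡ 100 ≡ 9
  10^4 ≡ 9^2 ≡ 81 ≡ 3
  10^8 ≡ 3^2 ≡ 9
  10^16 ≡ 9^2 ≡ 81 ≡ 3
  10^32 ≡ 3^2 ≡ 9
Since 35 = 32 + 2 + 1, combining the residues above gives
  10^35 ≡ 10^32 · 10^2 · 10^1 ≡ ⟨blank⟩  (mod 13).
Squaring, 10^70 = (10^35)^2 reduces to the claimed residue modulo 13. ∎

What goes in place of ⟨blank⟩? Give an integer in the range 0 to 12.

4

Multiply the listed residues: 9 · 9 · 10 = 81 → 810.
Reducing modulo 13: 810 = 62·13 + 4, so 10^35 ≡ 4.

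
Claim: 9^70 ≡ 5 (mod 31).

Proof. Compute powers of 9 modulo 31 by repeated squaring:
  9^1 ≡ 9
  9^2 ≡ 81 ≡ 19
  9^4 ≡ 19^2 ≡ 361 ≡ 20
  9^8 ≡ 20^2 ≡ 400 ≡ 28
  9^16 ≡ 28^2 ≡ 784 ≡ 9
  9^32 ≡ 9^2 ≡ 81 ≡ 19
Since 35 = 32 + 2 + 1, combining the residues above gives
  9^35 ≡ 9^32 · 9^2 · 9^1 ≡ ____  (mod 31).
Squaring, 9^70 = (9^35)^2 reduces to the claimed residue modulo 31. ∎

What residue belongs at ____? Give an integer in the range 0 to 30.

25

9^32 · 9^2 · 9^1 ≡ 19 · 19 · 9 = 3249.
3249 mod 31 = 25, so 9^35 ≡ 25 (mod 31).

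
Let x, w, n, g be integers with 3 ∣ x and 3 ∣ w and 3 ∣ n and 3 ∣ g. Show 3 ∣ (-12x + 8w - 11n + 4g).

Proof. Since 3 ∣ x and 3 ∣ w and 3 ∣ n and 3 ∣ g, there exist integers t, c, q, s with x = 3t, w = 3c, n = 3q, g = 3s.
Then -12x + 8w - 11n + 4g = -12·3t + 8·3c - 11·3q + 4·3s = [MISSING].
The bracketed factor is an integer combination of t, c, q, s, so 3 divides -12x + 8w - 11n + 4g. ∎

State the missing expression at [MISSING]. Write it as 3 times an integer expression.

3(8c - 11q + 4s - 12t)

Pull the common 3 out of every term: -12·3t + 8·3c - 11·3q + 4·3s = 3(8c - 11q + 4s - 12t).
8c - 11q + 4s - 12t is an integer, which exhibits the divisibility.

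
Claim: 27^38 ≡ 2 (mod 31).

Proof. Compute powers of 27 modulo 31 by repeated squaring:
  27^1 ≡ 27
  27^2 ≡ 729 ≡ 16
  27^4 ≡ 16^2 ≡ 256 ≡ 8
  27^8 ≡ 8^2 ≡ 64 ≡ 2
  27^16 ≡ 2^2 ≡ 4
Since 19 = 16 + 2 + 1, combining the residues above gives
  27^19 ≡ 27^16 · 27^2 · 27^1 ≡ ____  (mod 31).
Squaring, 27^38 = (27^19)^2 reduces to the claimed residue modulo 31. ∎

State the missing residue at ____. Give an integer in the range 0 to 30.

23

27^16 · 27^2 · 27^1 ≡ 4 · 16 · 27 = 1728.
1728 mod 31 = 23, so 27^19 ≡ 23 (mod 31).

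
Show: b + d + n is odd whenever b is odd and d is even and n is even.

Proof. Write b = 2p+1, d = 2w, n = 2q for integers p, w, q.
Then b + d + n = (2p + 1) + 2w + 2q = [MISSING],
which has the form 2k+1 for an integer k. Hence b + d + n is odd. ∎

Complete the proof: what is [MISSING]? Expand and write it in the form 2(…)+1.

2(p + q + w) + 1

Expanding: (2p + 1) + 2w + 2q = 2p + 2q + 2w + 1.
Every term except the constant is even, so this is 2(p + q + w) + 1,
and p + q + w ∈ ℤ gives the required form.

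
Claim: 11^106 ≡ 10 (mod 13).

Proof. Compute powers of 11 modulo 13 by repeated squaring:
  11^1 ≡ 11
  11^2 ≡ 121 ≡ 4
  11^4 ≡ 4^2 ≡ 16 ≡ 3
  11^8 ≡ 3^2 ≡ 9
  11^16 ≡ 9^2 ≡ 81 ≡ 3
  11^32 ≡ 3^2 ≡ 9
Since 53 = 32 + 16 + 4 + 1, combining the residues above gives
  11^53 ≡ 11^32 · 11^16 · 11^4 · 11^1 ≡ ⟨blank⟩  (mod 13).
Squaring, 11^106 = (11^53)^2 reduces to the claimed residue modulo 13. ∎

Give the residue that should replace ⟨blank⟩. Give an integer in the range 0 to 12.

7

Multiply the listed residues: 9 · 3 · 3 · 11 = 27 → 81 → 891.
Reducing modulo 13: 891 = 68·13 + 7, so 11^53 ≡ 7.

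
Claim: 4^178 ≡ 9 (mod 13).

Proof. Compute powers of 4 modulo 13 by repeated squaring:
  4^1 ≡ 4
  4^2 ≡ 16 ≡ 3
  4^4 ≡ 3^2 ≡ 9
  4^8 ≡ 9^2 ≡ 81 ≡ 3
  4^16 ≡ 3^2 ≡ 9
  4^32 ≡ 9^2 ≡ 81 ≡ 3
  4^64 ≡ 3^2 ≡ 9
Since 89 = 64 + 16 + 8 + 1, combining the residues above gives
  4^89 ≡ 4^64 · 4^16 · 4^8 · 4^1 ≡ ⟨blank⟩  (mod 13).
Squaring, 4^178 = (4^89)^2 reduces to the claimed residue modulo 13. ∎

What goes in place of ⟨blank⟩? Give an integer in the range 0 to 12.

4^64 · 4^16 · 4^8 · 4^1 ≡ 9 · 9 · 3 · 4 = 972.
972 mod 13 = 10, so 4^89 ≡ 10 (mod 13).

10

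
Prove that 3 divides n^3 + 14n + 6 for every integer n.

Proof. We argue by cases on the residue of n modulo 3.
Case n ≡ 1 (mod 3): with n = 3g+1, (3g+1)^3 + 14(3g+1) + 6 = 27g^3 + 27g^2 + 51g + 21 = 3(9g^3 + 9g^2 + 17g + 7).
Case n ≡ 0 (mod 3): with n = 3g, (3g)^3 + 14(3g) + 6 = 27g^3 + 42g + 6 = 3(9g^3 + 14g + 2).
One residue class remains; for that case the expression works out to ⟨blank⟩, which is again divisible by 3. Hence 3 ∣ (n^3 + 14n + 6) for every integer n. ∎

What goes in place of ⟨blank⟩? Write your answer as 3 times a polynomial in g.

The residues treated are {1, 0}, so the missing case is n ≡ 2 (mod 3); write n = 3g+2.
Then (3g+2)^3 + 14(3g+2) + 6 = 27g^3 + 54g^2 + 78g + 42 = 3(9g^3 + 18g^2 + 26g + 14).

3(9g^3 + 18g^2 + 26g + 14)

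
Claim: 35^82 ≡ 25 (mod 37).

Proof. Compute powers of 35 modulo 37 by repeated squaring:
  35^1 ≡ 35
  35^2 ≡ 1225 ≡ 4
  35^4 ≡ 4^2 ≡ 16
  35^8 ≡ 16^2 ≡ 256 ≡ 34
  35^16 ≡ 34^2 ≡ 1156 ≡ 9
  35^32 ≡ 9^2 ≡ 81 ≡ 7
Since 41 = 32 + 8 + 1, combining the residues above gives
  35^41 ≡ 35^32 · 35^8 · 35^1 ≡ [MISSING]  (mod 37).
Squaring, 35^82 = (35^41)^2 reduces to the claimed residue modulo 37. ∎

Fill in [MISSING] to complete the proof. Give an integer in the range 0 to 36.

5

Multiply the listed residues: 7 · 34 · 35 = 238 → 8330.
Reducing modulo 37: 8330 = 225·37 + 5, so 35^41 ≡ 5.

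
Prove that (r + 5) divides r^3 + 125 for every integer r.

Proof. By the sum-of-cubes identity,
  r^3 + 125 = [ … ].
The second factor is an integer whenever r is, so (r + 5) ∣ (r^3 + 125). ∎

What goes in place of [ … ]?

(r + 5)(r^2 - 5r + 25)

a^3 + b^3 = (a + b)(a^2 - ab + b^2). With a = r, b = 5:
r^3 + 125 = (r + 5)(r^2 - 5r + 25).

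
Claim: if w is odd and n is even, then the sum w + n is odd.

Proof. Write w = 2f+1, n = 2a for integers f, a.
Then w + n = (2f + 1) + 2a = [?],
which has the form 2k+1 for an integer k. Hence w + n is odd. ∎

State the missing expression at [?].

Expanding: (2f + 1) + 2a = 2a + 2f + 1.
Every term except the constant is even, so this is 2(a + f) + 1,
and a + f ∈ ℤ gives the required form.

2(a + f) + 1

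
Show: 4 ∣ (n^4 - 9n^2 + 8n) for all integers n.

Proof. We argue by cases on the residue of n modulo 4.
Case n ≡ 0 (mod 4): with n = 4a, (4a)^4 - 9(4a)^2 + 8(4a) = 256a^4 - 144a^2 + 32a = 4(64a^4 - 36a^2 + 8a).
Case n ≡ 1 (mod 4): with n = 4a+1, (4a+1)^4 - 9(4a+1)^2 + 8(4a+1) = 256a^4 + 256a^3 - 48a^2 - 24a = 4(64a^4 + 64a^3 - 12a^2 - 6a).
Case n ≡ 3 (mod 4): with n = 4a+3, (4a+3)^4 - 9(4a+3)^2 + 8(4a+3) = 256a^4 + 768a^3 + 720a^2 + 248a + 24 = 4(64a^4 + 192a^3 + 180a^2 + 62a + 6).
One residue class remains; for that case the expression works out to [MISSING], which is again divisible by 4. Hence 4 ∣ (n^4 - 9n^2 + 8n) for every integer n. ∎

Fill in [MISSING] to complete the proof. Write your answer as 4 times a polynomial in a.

Only n ≡ 2 (mod 4) is unaccounted for. Put n = 4a+2:
(4a+2)^4 - 9(4a+2)^2 + 8(4a+2) expands to 256a^4 + 512a^3 + 240a^2 + 16a - 4,
and factoring out 4 leaves 4(64a^4 + 128a^3 + 60a^2 + 4a - 1).

4(64a^4 + 128a^3 + 60a^2 + 4a - 1)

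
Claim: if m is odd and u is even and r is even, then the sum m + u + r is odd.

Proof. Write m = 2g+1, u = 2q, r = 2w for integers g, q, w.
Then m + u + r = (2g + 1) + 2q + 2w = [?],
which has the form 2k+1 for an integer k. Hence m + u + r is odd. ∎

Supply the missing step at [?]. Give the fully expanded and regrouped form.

(2g + 1) + 2q + 2w = 2g + 2q + 2w + 1
= 2(g + q + w) + 1.
Since g + q + w is an integer, the sum is of the form 2k+1 for an integer k.

2(g + q + w) + 1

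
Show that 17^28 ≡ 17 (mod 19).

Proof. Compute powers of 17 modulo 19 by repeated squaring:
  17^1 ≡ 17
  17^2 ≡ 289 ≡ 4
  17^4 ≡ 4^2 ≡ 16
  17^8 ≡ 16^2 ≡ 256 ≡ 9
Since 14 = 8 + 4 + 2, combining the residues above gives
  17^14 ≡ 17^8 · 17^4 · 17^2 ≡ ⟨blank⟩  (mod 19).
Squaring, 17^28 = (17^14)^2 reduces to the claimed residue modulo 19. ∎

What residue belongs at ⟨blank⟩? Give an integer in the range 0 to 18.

6

17^8 · 17^4 · 17^2 ≡ 9 · 16 · 4 = 576.
576 mod 19 = 6, so 17^14 ≡ 6 (mod 19).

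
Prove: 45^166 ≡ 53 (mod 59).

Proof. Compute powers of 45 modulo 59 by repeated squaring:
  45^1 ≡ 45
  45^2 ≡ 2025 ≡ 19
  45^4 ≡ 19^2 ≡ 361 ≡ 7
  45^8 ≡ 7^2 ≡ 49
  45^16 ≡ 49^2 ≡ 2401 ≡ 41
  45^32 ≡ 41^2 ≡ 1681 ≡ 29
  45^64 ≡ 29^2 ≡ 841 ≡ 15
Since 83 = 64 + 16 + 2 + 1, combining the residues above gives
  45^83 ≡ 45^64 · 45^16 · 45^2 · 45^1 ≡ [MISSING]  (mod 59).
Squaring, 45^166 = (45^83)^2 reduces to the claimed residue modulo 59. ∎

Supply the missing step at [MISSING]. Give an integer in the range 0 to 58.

17

45^64 · 45^16 · 45^2 · 45^1 ≡ 15 · 41 · 19 · 45 = 525825.
525825 mod 59 = 17, so 45^83 ≡ 17 (mod 59).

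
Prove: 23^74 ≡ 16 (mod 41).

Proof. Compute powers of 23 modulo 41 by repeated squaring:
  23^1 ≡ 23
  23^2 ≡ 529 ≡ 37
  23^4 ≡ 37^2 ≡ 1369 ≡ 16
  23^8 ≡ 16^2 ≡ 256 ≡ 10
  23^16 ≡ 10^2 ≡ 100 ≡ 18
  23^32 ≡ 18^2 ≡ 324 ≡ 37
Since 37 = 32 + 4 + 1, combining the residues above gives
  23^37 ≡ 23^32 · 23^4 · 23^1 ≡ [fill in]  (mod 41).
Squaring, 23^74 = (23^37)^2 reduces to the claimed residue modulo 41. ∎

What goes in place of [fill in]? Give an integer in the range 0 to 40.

4

Multiply the listed residues: 37 · 16 · 23 = 592 → 13616.
Reducing modulo 41: 13616 = 332·41 + 4, so 23^37 ≡ 4.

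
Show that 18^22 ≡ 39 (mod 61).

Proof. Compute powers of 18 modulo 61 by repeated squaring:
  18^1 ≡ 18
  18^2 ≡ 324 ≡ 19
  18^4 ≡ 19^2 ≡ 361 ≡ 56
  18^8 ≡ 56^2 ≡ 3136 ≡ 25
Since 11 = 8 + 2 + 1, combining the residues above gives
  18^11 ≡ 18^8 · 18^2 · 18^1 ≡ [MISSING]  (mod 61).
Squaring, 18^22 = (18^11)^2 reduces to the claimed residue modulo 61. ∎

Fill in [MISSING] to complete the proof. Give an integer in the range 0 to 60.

10

18^8 · 18^2 · 18^1 ≡ 25 · 19 · 18 = 8550.
8550 mod 61 = 10, so 18^11 ≡ 10 (mod 61).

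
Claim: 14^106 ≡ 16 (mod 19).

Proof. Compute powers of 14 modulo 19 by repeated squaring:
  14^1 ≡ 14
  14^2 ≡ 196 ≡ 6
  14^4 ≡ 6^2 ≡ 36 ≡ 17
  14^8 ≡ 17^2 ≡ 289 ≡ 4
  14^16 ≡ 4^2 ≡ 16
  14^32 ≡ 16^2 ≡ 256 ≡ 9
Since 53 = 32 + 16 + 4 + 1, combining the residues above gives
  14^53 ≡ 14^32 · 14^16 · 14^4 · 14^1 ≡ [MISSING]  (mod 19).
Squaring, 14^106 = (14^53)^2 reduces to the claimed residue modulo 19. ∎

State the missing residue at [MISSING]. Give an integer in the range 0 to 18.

15

Multiply the listed residues: 9 · 16 · 17 · 14 = 144 → 2448 → 34272.
Reducing modulo 19: 34272 = 1803·19 + 15, so 14^53 ≡ 15.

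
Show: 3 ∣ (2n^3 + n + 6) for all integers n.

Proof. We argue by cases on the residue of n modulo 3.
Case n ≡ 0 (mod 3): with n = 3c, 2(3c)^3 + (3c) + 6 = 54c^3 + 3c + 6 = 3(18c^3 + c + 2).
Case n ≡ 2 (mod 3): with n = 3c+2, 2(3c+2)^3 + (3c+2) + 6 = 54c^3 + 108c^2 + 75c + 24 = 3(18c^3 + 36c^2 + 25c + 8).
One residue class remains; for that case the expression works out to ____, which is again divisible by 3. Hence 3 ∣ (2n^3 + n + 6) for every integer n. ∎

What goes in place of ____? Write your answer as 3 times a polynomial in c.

The residues treated are {0, 2}, so the missing case is n ≡ 1 (mod 3); write n = 3c+1.
Then 2(3c+1)^3 + (3c+1) + 6 = 54c^3 + 54c^2 + 21c + 9 = 3(18c^3 + 18c^2 + 7c + 3).

3(18c^3 + 18c^2 + 7c + 3)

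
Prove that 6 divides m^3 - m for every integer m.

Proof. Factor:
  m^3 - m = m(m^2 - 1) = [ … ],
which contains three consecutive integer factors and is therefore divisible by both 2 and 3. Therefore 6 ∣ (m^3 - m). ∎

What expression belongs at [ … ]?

(m - 1)m(m + 1)

m(m^2 - 1) = m(m - 1)(m + 1) = (m - 1)m(m + 1).
These three factors are consecutive integers, so their product is divisible by 6.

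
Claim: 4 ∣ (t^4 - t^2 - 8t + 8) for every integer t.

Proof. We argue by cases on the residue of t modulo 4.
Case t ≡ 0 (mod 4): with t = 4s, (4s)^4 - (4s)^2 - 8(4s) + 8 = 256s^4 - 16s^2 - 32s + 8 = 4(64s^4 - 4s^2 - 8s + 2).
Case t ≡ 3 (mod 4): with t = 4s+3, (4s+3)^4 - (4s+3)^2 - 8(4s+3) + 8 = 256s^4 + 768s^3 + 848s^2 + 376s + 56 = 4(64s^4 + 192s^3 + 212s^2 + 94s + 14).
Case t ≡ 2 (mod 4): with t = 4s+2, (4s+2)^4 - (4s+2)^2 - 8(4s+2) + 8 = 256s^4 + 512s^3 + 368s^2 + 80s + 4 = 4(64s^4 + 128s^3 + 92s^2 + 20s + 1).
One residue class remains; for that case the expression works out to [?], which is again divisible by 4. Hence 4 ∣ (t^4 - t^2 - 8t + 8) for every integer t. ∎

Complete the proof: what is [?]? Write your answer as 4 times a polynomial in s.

4(64s^4 + 64s^3 + 20s^2 - 6s)

The residues treated are {0, 3, 2}, so the missing case is t ≡ 1 (mod 4); write t = 4s+1.
Then (4s+1)^4 - (4s+1)^2 - 8(4s+1) + 8 = 256s^4 + 256s^3 + 80s^2 - 24s = 4(64s^4 + 64s^3 + 20s^2 - 6s).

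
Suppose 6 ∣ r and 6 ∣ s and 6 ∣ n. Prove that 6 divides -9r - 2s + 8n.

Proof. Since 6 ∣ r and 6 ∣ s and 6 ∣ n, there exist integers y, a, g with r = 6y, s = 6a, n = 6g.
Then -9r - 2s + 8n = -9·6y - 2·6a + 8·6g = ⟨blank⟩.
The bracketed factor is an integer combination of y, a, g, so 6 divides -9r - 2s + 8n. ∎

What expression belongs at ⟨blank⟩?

6(-2a + 8g - 9y)

Each term has a factor of 6: -9·6y - 2·6a + 8·6g = 6·(-2a + 8g - 9y).
Since -2a + 8g - 9y is an integer, 6 ∣ (-9r - 2s + 8n).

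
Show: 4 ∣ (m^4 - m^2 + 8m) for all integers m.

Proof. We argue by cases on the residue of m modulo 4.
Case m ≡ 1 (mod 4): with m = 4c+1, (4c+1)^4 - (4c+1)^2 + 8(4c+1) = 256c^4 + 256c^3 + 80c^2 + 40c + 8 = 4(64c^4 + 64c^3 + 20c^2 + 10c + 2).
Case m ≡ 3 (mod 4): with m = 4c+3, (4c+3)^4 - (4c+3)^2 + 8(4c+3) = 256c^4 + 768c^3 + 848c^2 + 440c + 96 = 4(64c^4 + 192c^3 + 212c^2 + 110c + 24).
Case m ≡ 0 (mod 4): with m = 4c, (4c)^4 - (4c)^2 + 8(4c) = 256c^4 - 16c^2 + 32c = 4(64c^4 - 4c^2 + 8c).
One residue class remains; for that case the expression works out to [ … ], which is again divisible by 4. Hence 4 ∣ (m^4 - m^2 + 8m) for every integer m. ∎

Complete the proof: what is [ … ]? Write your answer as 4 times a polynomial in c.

4(64c^4 + 128c^3 + 92c^2 + 36c + 7)

Only m ≡ 2 (mod 4) is unaccounted for. Put m = 4c+2:
(4c+2)^4 - (4c+2)^2 + 8(4c+2) expands to 256c^4 + 512c^3 + 368c^2 + 144c + 28,
and factoring out 4 leaves 4(64c^4 + 128c^3 + 92c^2 + 36c + 7).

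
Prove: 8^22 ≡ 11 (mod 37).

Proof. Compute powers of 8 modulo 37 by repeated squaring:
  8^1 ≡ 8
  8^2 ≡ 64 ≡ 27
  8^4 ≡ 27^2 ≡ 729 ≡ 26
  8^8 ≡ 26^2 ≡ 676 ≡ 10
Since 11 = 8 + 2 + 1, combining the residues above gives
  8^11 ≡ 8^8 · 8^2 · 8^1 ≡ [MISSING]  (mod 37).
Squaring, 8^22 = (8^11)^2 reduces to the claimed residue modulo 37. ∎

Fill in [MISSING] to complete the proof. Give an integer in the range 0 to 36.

8^8 · 8^2 · 8^1 ≡ 10 · 27 · 8 = 2160.
2160 mod 37 = 14, so 8^11 ≡ 14 (mod 37).

14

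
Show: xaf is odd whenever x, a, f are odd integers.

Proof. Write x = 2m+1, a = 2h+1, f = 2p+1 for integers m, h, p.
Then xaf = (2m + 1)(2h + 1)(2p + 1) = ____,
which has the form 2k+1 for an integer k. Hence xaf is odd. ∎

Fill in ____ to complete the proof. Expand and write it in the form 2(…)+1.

2(4hmp + 2hm + 2hp + h + 2mp + m + p) + 1

(2m + 1)(2h + 1)(2p + 1) = 8hmp + 4hm + 4hp + 2h + 4mp + 2m + 2p + 1
= 2(4hmp + 2hm + 2hp + h + 2mp + m + p) + 1.
Since 4hmp + 2hm + 2hp + h + 2mp + m + p is an integer, the product is of the form 2k+1 for an integer k.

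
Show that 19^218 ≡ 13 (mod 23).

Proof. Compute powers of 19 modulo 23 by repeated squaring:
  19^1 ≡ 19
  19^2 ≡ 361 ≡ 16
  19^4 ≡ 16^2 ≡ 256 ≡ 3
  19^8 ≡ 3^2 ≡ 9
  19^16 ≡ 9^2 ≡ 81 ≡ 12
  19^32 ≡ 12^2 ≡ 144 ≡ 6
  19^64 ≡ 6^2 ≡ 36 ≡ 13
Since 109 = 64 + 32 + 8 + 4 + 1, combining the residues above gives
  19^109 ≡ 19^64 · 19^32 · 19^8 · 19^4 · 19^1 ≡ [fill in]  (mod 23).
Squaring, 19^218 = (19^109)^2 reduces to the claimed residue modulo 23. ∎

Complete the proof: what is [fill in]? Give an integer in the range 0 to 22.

Multiply the listed residues: 13 · 6 · 9 · 3 · 19 = 78 → 702 → 2106 → 40014.
Reducing modulo 23: 40014 = 1739·23 + 17, so 19^109 ≡ 17.

17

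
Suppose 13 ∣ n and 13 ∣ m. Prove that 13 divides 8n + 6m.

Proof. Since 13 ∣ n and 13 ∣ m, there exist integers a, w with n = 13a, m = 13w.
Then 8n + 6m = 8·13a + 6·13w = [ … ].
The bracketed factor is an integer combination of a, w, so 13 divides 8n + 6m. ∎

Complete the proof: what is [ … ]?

13(8a + 6w)

Each term has a factor of 13: 8·13a + 6·13w = 13·(8a + 6w).
Since 8a + 6w is an integer, 13 ∣ (8n + 6m).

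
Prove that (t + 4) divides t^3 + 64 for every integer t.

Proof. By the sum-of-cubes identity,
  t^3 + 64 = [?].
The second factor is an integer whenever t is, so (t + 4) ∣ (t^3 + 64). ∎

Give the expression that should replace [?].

(t + 4)(t^2 - 4t + 16)

Polynomial division of t^3 + 64 by t + 4 leaves remainder 0 and quotient t^2 - 4t + 16.
Hence t^3 + 64 = (t + 4)(t^2 - 4t + 16).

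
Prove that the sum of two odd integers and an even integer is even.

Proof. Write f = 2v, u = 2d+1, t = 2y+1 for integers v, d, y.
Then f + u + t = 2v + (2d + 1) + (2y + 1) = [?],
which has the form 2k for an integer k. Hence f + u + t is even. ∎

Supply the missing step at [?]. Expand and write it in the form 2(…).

2(d + v + y + 1)

Expanding: 2v + (2d + 1) + (2y + 1) = 2d + 2v + 2y + 2.
Every term is even; pulling out the factor of 2 gives 2(d + v + y + 1).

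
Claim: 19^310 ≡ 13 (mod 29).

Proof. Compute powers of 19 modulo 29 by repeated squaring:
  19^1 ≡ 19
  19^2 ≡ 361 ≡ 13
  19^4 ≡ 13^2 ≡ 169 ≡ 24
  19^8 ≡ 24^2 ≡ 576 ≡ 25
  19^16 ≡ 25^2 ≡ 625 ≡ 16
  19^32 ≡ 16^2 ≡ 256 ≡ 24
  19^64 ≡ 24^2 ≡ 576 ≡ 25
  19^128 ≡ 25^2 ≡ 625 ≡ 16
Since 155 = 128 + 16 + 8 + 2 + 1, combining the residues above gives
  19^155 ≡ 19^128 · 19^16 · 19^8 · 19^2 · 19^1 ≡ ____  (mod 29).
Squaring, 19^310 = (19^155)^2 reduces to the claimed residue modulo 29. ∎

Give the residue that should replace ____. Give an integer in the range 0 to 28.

10

Multiply the listed residues: 16 · 16 · 25 · 13 · 19 = 256 → 6400 → 83200 → 1580800.
Reducing modulo 29: 1580800 = 54510·29 + 10, so 19^155 ≡ 10.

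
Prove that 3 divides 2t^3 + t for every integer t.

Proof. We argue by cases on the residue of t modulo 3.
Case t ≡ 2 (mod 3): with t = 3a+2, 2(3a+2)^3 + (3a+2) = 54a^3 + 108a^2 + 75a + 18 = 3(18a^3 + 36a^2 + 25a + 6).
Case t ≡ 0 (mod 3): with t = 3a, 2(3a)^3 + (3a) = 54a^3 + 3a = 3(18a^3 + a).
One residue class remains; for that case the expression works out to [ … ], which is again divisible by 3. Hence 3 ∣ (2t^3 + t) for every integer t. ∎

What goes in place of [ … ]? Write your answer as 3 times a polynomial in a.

3(18a^3 + 18a^2 + 7a + 1)

Only t ≡ 1 (mod 3) is unaccounted for. Put t = 3a+1:
2(3a+1)^3 + (3a+1) expands to 54a^3 + 54a^2 + 21a + 3,
and factoring out 3 leaves 3(18a^3 + 18a^2 + 7a + 1).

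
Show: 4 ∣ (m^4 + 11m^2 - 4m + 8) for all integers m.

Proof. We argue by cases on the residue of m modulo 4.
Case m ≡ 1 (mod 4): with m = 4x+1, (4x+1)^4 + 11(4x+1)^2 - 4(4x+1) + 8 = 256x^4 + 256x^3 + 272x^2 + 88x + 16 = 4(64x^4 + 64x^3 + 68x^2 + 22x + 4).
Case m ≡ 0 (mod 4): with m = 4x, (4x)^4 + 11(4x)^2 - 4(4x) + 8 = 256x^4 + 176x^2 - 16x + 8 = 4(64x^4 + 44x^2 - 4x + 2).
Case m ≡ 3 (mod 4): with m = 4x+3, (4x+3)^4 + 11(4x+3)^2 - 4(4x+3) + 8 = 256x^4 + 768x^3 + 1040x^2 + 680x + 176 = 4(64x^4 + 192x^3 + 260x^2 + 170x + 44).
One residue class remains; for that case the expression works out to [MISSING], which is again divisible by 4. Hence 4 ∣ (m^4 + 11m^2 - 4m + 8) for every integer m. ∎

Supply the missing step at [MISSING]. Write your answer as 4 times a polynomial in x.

The residues treated are {1, 0, 3}, so the missing case is m ≡ 2 (mod 4); write m = 4x+2.
Then (4x+2)^4 + 11(4x+2)^2 - 4(4x+2) + 8 = 256x^4 + 512x^3 + 560x^2 + 288x + 60 = 4(64x^4 + 128x^3 + 140x^2 + 72x + 15).

4(64x^4 + 128x^3 + 140x^2 + 72x + 15)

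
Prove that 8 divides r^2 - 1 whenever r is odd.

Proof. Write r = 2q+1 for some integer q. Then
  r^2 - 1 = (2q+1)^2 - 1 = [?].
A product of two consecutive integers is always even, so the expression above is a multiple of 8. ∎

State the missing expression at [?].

(2q+1)^2 - 1 = 4q^2 + 4q + 1 - 1 = 4q^2 + 4q = 4q(q+1).
Since q and q+1 are consecutive, q(q+1) is even, and 4·(even) is a multiple of 8.

4q(q + 1)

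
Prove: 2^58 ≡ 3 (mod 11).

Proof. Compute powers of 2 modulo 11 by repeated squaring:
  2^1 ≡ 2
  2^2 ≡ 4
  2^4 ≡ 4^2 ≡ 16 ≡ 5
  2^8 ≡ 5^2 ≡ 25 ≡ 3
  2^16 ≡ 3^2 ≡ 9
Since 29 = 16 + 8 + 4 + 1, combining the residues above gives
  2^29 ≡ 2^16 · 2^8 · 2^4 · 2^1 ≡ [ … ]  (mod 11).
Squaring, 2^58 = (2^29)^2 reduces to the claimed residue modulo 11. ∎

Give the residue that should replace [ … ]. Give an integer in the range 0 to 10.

Multiply the listed residues: 9 · 3 · 5 · 2 = 27 → 135 → 270.
Reducing modulo 11: 270 = 24·11 + 6, so 2^29 ≡ 6.

6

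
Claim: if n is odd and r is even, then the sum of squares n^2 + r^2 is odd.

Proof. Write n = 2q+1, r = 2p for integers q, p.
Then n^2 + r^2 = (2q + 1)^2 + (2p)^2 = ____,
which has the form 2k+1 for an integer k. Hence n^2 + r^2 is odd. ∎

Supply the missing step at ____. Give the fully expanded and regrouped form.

2(2p^2 + 2q^2 + 2q) + 1

(2q + 1)^2 + (2p)^2 = 4p^2 + 4q^2 + 4q + 1
= 2(2p^2 + 2q^2 + 2q) + 1.
Since 2p^2 + 2q^2 + 2q is an integer, the sum of squares is of the form 2k+1 for an integer k.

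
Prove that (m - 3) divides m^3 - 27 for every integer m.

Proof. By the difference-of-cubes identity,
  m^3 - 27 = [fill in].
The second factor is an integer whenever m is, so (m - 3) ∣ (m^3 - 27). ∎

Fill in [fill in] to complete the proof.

Polynomial division of m^3 - 27 by m - 3 leaves remainder 0 and quotient m^2 + 3m + 9.
Hence m^3 - 27 = (m - 3)(m^2 + 3m + 9).

(m - 3)(m^2 + 3m + 9)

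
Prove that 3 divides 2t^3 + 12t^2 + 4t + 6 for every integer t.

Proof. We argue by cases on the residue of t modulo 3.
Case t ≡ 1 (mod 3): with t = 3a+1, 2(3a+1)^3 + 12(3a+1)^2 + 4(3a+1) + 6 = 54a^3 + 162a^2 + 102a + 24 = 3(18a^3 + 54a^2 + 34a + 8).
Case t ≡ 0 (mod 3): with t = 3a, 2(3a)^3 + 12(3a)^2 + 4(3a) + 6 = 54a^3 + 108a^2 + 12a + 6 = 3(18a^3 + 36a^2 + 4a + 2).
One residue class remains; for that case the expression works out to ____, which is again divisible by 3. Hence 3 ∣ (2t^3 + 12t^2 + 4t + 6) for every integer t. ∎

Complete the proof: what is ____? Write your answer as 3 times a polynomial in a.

The residues treated are {1, 0}, so the missing case is t ≡ 2 (mod 3); write t = 3a+2.
Then 2(3a+2)^3 + 12(3a+2)^2 + 4(3a+2) + 6 = 54a^3 + 216a^2 + 228a + 78 = 3(18a^3 + 72a^2 + 76a + 26).

3(18a^3 + 72a^2 + 76a + 26)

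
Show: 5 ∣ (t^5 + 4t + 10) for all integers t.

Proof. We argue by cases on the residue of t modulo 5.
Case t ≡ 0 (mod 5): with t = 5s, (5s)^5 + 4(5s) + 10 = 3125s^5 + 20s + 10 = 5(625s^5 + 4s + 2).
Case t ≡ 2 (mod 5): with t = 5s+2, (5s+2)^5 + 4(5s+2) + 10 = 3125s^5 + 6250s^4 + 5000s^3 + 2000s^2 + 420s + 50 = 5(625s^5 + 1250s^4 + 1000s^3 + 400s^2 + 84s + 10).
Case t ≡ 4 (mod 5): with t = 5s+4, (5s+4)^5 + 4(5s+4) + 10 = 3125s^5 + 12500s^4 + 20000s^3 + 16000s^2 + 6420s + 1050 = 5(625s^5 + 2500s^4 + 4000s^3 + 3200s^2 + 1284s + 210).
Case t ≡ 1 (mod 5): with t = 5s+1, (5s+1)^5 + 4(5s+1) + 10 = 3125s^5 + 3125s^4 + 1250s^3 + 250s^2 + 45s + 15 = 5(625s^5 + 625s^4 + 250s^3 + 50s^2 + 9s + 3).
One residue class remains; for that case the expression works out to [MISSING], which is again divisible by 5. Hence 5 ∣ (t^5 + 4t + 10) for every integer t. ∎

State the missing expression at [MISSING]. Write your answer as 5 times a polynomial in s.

5(625s^5 + 1875s^4 + 2250s^3 + 1350s^2 + 409s + 53)

Only t ≡ 3 (mod 5) is unaccounted for. Put t = 5s+3:
(5s+3)^5 + 4(5s+3) + 10 expands to 3125s^5 + 9375s^4 + 11250s^3 + 6750s^2 + 2045s + 265,
and factoring out 5 leaves 5(625s^5 + 1875s^4 + 2250s^3 + 1350s^2 + 409s + 53).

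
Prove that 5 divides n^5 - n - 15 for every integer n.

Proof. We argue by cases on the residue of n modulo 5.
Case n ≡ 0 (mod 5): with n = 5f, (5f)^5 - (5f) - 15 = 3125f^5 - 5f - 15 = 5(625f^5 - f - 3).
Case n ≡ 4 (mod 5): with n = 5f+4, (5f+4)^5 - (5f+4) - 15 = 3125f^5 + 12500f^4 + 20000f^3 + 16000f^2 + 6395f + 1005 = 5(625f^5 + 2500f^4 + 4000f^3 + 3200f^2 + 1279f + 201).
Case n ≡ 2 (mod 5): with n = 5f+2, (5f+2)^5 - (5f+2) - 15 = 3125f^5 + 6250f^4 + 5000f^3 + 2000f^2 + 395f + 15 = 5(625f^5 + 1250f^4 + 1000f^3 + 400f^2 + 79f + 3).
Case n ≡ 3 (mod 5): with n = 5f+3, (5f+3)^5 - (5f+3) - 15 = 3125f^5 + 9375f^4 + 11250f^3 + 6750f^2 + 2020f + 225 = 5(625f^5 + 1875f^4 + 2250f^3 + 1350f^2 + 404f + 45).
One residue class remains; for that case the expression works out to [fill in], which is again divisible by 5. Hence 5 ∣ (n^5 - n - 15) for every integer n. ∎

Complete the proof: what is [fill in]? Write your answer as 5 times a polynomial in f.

The residues treated are {0, 4, 2, 3}, so the missing case is n ≡ 1 (mod 5); write n = 5f+1.
Then (5f+1)^5 - (5f+1) - 15 = 3125f^5 + 3125f^4 + 1250f^3 + 250f^2 + 20f - 15 = 5(625f^5 + 625f^4 + 250f^3 + 50f^2 + 4f - 3).

5(625f^5 + 625f^4 + 250f^3 + 50f^2 + 4f - 3)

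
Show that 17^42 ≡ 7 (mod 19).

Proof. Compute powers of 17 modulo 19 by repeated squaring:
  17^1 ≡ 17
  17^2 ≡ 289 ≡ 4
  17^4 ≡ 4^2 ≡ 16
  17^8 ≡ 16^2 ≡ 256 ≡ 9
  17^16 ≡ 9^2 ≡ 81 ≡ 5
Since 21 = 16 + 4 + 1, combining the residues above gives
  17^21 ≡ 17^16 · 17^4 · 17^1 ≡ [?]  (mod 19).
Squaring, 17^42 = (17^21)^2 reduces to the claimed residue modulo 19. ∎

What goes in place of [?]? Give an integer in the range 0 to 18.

Multiply the listed residues: 5 · 16 · 17 = 80 → 1360.
Reducing modulo 19: 1360 = 71·19 + 11, so 17^21 ≡ 11.

11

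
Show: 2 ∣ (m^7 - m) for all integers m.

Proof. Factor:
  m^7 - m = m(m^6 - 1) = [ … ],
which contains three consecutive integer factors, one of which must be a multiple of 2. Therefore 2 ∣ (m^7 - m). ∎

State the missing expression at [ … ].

m^6 - 1 = (m^2 - 1)(m^4 + m^2 + 1), and m^2 - 1 = (m-1)(m+1).
So m(m^6 - 1) = (m - 1)m(m + 1)(m^4 + m^2 + 1).

(m - 1)m(m + 1)(m^4 + m^2 + 1)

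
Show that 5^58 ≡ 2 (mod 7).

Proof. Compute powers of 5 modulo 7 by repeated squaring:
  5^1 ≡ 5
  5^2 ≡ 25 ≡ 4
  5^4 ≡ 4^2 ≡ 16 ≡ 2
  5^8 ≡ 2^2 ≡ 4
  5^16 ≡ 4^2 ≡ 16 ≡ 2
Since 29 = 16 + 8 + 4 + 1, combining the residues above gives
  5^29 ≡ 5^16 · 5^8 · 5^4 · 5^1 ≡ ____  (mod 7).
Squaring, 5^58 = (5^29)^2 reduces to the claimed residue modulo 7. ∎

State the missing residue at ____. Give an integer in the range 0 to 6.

Multiply the listed residues: 2 · 4 · 2 · 5 = 8 → 16 → 80.
Reducing modulo 7: 80 = 11·7 + 3, so 5^29 ≡ 3.

3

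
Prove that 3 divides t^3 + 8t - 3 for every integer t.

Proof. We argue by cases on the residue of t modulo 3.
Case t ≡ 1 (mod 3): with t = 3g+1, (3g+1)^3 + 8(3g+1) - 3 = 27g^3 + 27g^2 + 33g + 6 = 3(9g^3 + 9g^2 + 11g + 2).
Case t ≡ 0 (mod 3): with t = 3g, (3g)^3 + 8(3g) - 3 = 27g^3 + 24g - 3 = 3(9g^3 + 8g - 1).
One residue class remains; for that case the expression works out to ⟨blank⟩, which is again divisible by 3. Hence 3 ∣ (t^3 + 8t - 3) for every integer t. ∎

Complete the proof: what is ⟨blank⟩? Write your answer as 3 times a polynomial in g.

3(9g^3 + 18g^2 + 20g + 7)

The residues treated are {1, 0}, so the missing case is t ≡ 2 (mod 3); write t = 3g+2.
Then (3g+2)^3 + 8(3g+2) - 3 = 27g^3 + 54g^2 + 60g + 21 = 3(9g^3 + 18g^2 + 20g + 7).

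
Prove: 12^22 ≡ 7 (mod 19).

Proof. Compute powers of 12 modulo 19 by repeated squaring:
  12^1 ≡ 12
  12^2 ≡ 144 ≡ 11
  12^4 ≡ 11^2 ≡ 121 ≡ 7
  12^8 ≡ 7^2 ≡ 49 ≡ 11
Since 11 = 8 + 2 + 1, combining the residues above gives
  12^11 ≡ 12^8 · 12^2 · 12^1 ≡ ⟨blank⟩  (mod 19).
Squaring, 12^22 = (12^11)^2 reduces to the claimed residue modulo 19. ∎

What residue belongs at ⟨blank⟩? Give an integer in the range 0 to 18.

Multiply the listed residues: 11 · 11 · 12 = 121 → 1452.
Reducing modulo 19: 1452 = 76·19 + 8, so 12^11 ≡ 8.

8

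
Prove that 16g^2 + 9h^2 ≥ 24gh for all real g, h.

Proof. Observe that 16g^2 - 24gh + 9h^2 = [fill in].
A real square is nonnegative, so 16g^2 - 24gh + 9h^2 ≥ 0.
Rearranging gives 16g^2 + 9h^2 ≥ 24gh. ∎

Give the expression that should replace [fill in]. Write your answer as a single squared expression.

(4g - 3h)^2

16g^2 - 24gh + 9h^2 is a perfect-square trinomial: the outer terms are (4g)^2 and (3h)^2, and the cross term is -2·4g·3h.
So 16g^2 - 24gh + 9h^2 = (4g - 3h)^2 ≥ 0.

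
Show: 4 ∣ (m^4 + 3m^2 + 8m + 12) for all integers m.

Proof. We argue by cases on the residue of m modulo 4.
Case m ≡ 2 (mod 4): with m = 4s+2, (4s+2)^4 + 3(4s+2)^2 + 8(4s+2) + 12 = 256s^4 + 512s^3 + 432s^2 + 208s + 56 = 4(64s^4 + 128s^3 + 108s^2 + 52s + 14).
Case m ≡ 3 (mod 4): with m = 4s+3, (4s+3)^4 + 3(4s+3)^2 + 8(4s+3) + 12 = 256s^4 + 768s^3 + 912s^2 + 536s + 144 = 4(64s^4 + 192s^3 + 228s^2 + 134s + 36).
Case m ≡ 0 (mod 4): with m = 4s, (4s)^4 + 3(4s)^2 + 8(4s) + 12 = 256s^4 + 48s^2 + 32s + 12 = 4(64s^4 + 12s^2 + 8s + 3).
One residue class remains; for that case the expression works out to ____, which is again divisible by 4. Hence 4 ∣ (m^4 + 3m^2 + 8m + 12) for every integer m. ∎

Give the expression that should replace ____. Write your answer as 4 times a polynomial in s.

Only m ≡ 1 (mod 4) is unaccounted for. Put m = 4s+1:
(4s+1)^4 + 3(4s+1)^2 + 8(4s+1) + 12 expands to 256s^4 + 256s^3 + 144s^2 + 72s + 24,
and factoring out 4 leaves 4(64s^4 + 64s^3 + 36s^2 + 18s + 6).

4(64s^4 + 64s^3 + 36s^2 + 18s + 6)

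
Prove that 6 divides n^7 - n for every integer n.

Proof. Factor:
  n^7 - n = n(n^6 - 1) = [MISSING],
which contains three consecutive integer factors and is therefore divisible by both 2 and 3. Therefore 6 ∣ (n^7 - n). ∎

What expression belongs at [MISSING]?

(n - 1)n(n + 1)(n^4 + n^2 + 1)

n^6 - 1 = (n^2 - 1)(n^4 + n^2 + 1), and n^2 - 1 = (n-1)(n+1).
So n(n^6 - 1) = (n - 1)n(n + 1)(n^4 + n^2 + 1).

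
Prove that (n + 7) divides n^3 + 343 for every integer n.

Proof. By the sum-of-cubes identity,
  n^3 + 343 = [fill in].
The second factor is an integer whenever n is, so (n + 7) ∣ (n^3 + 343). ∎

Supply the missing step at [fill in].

(n + 7)(n^2 - 7n + 49)

a^3 + b^3 = (a + b)(a^2 - ab + b^2). With a = n, b = 7:
n^3 + 343 = (n + 7)(n^2 - 7n + 49).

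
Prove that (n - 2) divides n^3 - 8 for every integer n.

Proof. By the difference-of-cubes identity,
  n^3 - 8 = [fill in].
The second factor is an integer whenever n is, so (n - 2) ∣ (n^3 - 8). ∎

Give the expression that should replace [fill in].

a^3 - b^3 = (a - b)(a^2 + ab + b^2). With a = n, b = 2:
n^3 - 8 = (n - 2)(n^2 + 2n + 4).

(n - 2)(n^2 + 2n + 4)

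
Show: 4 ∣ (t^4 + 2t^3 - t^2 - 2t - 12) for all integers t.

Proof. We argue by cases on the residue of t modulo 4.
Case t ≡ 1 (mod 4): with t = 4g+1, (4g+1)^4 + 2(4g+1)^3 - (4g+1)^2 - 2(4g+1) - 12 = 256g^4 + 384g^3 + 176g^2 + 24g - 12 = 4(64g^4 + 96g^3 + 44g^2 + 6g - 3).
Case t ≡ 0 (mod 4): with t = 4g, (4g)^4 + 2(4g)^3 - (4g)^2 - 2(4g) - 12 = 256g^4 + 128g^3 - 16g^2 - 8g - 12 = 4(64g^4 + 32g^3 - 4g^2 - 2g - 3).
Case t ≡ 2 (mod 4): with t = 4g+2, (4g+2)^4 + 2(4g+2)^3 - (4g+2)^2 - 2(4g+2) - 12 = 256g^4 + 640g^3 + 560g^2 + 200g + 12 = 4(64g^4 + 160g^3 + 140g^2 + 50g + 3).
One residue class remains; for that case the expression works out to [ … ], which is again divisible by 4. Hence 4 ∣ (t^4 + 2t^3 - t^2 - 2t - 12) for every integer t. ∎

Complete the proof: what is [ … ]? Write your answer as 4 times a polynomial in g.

4(64g^4 + 224g^3 + 284g^2 + 154g + 27)

The residues treated are {1, 0, 2}, so the missing case is t ≡ 3 (mod 4); write t = 4g+3.
Then (4g+3)^4 + 2(4g+3)^3 - (4g+3)^2 - 2(4g+3) - 12 = 256g^4 + 896g^3 + 1136g^2 + 616g + 108 = 4(64g^4 + 224g^3 + 284g^2 + 154g + 27).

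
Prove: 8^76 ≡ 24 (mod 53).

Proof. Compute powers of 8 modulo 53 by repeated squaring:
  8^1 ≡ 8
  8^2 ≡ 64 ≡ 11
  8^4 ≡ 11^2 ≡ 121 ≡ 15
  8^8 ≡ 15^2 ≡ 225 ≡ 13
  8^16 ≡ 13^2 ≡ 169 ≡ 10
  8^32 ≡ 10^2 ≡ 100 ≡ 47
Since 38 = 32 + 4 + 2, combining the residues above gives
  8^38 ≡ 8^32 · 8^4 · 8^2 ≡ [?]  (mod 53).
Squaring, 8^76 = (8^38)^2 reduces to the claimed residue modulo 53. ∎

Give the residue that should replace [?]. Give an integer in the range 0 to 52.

17

8^32 · 8^4 · 8^2 ≡ 47 · 15 · 11 = 7755.
7755 mod 53 = 17, so 8^38 ≡ 17 (mod 53).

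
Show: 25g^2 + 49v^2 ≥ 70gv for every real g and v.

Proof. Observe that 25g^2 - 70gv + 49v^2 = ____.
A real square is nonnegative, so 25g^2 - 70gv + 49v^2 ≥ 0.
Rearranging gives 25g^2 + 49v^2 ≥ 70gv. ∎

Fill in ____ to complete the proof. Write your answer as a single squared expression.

25g^2 - 70gv + 49v^2 is a perfect-square trinomial: the outer terms are (5g)^2 and (7v)^2, and the cross term is -2·5g·7v.
So 25g^2 - 70gv + 49v^2 = (5g - 7v)^2 ≥ 0.

(5g - 7v)^2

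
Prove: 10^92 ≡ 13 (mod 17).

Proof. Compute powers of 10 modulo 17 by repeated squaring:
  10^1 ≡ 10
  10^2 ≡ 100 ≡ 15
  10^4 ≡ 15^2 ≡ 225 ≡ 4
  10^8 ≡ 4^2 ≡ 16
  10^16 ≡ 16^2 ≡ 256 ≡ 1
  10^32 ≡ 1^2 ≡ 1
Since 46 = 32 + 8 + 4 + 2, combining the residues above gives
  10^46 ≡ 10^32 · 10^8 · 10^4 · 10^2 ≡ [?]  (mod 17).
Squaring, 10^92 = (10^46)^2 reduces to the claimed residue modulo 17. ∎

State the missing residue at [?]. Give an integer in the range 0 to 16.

8

Multiply the listed residues: 1 · 16 · 4 · 15 = 16 → 64 → 960.
Reducing modulo 17: 960 = 56·17 + 8, so 10^46 ≡ 8.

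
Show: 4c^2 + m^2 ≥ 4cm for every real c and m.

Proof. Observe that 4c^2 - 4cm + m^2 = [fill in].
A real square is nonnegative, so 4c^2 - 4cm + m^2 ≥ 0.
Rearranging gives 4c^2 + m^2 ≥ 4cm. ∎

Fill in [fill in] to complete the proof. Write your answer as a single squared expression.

(2c - m)^2

The leading and trailing coefficients are 2^2 and 1^2, and 4 = 2·2·1, so the trinomial is (2c - m)^2.
Hence 4c^2 - 4cm + m^2 ≥ 0.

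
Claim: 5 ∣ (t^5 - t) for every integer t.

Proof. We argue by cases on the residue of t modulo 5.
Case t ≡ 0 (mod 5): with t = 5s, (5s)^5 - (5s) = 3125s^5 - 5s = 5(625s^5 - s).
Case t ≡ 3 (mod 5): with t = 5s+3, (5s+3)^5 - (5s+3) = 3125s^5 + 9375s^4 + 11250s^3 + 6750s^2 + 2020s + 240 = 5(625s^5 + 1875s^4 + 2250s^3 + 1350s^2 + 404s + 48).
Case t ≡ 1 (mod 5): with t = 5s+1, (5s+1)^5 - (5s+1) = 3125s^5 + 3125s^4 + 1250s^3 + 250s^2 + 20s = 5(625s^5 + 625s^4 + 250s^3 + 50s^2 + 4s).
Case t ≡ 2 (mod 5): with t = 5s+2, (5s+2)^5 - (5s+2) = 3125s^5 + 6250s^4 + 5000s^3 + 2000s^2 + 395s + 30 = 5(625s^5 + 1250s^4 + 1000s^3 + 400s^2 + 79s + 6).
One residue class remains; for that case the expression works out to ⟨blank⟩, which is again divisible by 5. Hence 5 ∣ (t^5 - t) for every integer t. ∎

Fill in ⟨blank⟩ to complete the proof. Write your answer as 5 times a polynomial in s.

The residues treated are {0, 3, 1, 2}, so the missing case is t ≡ 4 (mod 5); write t = 5s+4.
Then (5s+4)^5 - (5s+4) = 3125s^5 + 12500s^4 + 20000s^3 + 16000s^2 + 6395s + 1020 = 5(625s^5 + 2500s^4 + 4000s^3 + 3200s^2 + 1279s + 204).

5(625s^5 + 2500s^4 + 4000s^3 + 3200s^2 + 1279s + 204)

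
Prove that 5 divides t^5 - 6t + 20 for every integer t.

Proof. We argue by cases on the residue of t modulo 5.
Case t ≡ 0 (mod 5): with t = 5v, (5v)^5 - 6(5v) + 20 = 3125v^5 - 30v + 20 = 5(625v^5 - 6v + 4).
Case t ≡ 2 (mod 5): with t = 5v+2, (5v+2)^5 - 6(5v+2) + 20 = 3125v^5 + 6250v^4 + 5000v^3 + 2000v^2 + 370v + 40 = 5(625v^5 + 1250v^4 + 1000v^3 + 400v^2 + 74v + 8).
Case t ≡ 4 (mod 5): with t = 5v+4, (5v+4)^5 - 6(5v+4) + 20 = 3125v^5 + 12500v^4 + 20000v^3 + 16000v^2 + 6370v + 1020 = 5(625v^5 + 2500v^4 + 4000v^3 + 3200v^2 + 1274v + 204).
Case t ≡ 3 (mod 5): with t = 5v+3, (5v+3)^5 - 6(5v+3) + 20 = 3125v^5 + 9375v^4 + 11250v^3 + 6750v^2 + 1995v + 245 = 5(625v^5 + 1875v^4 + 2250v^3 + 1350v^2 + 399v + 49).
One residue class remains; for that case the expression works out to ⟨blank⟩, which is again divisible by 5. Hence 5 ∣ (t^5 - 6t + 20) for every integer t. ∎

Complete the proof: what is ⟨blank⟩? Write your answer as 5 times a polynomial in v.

5(625v^5 + 625v^4 + 250v^3 + 50v^2 - v + 3)

The residues treated are {0, 2, 4, 3}, so the missing case is t ≡ 1 (mod 5); write t = 5v+1.
Then (5v+1)^5 - 6(5v+1) + 20 = 3125v^5 + 3125v^4 + 1250v^3 + 250v^2 - 5v + 15 = 5(625v^5 + 625v^4 + 250v^3 + 50v^2 - v + 3).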